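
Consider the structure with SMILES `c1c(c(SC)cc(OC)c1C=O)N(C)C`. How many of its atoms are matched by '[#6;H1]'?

Check the 15 heavy atoms by environment: 4× c (aromatic, H0) → no; 2× c (aromatic, H1) → match; 2× O (H0) → no; 4× C (H3) → no; 1× S (H0) → no; 1× N (H0) → no; 1× C (H1) → match.
Summing the matching environments: 2 + 1 = 3 matching atoms.

3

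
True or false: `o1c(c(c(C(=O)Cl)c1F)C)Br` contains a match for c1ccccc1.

False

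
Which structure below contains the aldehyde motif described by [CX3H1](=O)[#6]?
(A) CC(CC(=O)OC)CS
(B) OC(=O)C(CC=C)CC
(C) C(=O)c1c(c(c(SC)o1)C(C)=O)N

[CX3H1](=O)[#6] describes an sp2 carbon with one H, double-bonded to O and single-bonded to carbon (an aldehyde).
(A) has a methyl-ester group (-C(=O)OCH3) but the carbonyl carbon has H0, not H1.
(B) has a carboxylic acid group (-C(=O)OH) but the carbonyl carbon has H0 and is bonded to O, not H1.
(C) contains an aldehyde (-CHO), which satisfies every atom and bond constraint.
So the answer is (C).

C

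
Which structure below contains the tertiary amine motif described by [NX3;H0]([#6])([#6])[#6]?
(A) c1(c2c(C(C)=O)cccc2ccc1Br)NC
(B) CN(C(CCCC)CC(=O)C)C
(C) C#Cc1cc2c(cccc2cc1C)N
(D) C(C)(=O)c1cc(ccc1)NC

B

[NX3;H0]([#6])([#6])[#6] describes a trivalent nitrogen with no H, bonded to three carbons (a tertiary amine).
(A) has an N-methylamino group (-NHCH3) but the nitrogen still has one H (H1), not H0.
(B) contains a dimethylamino group (-N(CH3)2), which satisfies every atom and bond constraint.
(C) has a primary amino group (-NH2) but the nitrogen has H2, not H0 with three carbons.
(D) has an N-methylamino group (-NHCH3) but the nitrogen still has one H (H1), not H0.
So the answer is (B).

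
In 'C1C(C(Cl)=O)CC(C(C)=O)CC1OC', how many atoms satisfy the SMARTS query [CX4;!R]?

The query [CX4;!R] means: aliphatic carbon with four total connections, not in a ring.
Check the 14 heavy atoms by environment: 6× C (X4, in 6-ring) → no; 2× C (X3, acyclic) → no; 2× O (X1, acyclic) → no; 2× C (X4, acyclic) → match; 1× O (X2, acyclic) → no; 1× Cl (X1, acyclic) → no.
That gives 2 matching atoms.

2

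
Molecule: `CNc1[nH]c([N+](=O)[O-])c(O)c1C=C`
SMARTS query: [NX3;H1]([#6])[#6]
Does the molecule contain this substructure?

Yes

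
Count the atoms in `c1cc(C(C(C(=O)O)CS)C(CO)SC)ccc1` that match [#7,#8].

3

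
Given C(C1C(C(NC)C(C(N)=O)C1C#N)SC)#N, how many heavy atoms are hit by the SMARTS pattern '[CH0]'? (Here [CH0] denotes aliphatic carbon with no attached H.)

Check the 16 heavy atoms by environment: 5× C (H1) → no; 3× C (H0) → match; 1× O (H0) → no; 1× N (H2) → no; 1× S (H0) → no; 2× C (H3) → no; 2× N (H0) → no; 1× N (H1) → no.
That gives 3 matching atoms.

3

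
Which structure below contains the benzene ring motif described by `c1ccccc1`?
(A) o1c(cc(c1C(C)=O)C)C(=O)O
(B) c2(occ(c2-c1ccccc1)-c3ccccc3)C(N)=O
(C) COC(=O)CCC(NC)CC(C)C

B

c1ccccc1 describes six aromatic carbons in a ring (a benzene ring).
(A) has a methyl group (-CH3) but no six-membered all-carbon aromatic ring is present.
(B) contains a phenyl ring, which satisfies every atom and bond constraint.
(C) has a methyl group (-CH3) but no six-membered all-carbon aromatic ring is present.
So the answer is (B).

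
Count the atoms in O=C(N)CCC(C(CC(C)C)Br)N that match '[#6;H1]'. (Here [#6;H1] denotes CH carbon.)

The query [#6;H1] means: any carbon bearing exactly one hydrogen.
Check the 13 heavy atoms by environment: 3× C (H2) → no; 3× C (H1) → match; 2× N (H2) → no; 2× C (H3) → no; 1× Br (H0) → no; 1× C (H0) → no; 1× O (H0) → no.
That gives 3 matching atoms.

3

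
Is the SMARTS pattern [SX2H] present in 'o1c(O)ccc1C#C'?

No

The pattern [SX2H] describes an aliphatic sulfur with two connections, one being H — a thiol.
The closest candidate here is a hydroxyl group (-OH), but it is an -OH, not an -SH. No other fragment satisfies the full query, so there is no match.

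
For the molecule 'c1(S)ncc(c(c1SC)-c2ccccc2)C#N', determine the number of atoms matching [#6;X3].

11

The query [#6;X3] means: any carbon (aromatic or not) with three total connections.
Check the 17 heavy atoms by environment: 1× n (aromatic, X2) → no; 11× c (aromatic, X3) → match; 2× S (X2) → no; 1× C (X4) → no; 1× C (X2) → no; 1× N (X1) → no.
That gives 11 matching atoms.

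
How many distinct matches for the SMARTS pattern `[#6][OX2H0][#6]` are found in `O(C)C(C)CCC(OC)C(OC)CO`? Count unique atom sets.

3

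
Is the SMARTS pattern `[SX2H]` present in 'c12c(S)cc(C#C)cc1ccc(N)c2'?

Yes

The pattern [SX2H] describes an aliphatic sulfur with two connections, one being H — a thiol.
The molecule carries a thiol (-SH), whose atoms satisfy every constraint of the query, so the pattern matches.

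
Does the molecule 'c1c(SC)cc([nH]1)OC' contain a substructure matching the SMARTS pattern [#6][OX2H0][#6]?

The pattern [#6][OX2H0][#6] describes an aliphatic oxygen bridging two carbons with no H on the oxygen — an ether.
The molecule carries a methoxy ether (-OCH3), whose atoms satisfy every constraint of the query, so the pattern matches.

Yes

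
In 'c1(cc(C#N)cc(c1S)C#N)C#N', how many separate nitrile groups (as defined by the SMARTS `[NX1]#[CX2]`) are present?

[NX1]#[CX2] is the SMARTS for a nitrile: a nitrogen triple-bonded to a two-connected carbon.
The molecule carries 3 separate instances of a nitrile (-C#N) meeting every constraint; each maps to a distinct set of atoms, giving 3 matches.

3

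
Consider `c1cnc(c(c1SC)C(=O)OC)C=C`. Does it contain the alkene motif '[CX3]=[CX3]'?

Yes

The pattern [CX3]=[CX3] describes a non-aromatic C=C double bond between two sp2 carbons — an alkene.
The molecule carries a vinyl group (-CH=CH2), whose atoms satisfy every constraint of the query, so the pattern matches.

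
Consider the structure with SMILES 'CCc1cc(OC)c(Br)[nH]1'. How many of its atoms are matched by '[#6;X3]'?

4

Check the 10 heavy atoms by environment: 1× n (aromatic, X3) → no; 4× c (aromatic, X3) → match; 1× O (X2) → no; 3× C (X4) → no; 1× Br (X1) → no.
That gives 4 matching atoms.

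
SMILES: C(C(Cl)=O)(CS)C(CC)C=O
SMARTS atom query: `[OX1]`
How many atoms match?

2

The query [OX1] means: aliphatic oxygen with one total connection — typically a carbonyl =O or an oxide.
Check the 11 heavy atoms by environment: 5× C (X4) → no; 2× C (X3) → no; 2× O (X1) → match; 1× Cl (X1) → no; 1× S (X2) → no.
That gives 2 matching atoms.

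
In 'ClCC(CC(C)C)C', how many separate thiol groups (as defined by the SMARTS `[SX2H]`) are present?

0

[SX2H] is the SMARTS for a thiol: an aliphatic sulfur with two connections, one being H.
No fragment in the molecule satisfies every constraint, giving 0 matches.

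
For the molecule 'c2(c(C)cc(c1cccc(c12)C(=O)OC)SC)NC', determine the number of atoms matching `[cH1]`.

4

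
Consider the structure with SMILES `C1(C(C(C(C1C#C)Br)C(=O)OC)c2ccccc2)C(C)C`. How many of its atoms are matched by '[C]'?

12

The query [C] means: uppercase C matches aliphatic (non-aromatic) carbon only.
Check the 21 heavy atoms by environment: 12× C → match; 2× O → no; 6× c (aromatic) → no; 1× Br → no.
That gives 12 matching atoms.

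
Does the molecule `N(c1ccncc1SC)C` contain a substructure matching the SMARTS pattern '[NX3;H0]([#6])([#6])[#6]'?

No

The pattern [NX3;H0]([#6])([#6])[#6] describes a trivalent nitrogen with no H, bonded to three carbons — a tertiary amine.
The closest candidate here is an N-methylamino group (-NHCH3), but the nitrogen still has one H (H1), not H0. No other fragment satisfies the full query, so there is no match.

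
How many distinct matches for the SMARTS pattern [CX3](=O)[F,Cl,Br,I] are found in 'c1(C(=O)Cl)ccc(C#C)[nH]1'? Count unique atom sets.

1

[CX3](=O)[F,Cl,Br,I] is the SMARTS for an acyl halide: a carbonyl carbon bonded to a halogen.
Exactly one fragment in the molecule meets all constraints, giving 1 match.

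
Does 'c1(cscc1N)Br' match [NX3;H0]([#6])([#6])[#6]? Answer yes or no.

No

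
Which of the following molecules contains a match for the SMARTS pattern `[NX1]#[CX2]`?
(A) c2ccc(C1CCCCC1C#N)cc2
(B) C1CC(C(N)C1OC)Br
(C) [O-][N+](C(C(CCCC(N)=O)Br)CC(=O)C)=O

[NX1]#[CX2] describes a nitrogen triple-bonded to a two-connected carbon (a nitrile).
(A) contains a nitrile (-C#N), which satisfies every atom and bond constraint.
(B) has a primary amino group (-NH2) but the nitrogen is NX3 (three connections), not NX1 triple-bonded.
(C) has a primary amide (-C(=O)NH2) but the nitrogen is NX3, not NX1.
So the answer is (A).

A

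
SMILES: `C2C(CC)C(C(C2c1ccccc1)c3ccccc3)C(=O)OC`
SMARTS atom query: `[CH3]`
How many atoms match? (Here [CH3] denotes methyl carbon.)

2

The query [CH3] means: aliphatic carbon with exactly three hydrogens.
Check the 23 heavy atoms by environment: 4× C (H1) → no; 2× C (H2) → no; 2× C (H3) → match; 1× C (H0) → no; 2× O (H0) → no; 2× c (aromatic, H0) → no; 10× c (aromatic, H1) → no.
That gives 2 matching atoms.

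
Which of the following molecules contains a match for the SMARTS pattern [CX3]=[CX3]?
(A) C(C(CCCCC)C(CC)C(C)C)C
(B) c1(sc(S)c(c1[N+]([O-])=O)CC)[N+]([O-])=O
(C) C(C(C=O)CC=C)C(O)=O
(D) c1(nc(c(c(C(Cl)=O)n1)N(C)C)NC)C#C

C

[CX3]=[CX3] describes a non-aromatic C=C double bond between two sp2 carbons (an alkene).
(A) has an ethyl group (-CH2CH3) but its C-C bond is a single bond between CX4 carbons, not CX3=CX3.
(B) has an ethyl group (-CH2CH3) but its C-C bond is a single bond between CX4 carbons, not CX3=CX3.
(C) contains a vinyl group (-CH=CH2), which satisfies every atom and bond constraint.
(D) has an ethynyl group (-C#CH) but the C-C bond is a triple bond, not a double bond.
So the answer is (C).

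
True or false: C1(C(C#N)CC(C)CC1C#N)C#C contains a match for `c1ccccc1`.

The pattern c1ccccc1 describes six aromatic carbons in a ring — a benzene ring.
The closest candidate here is a methyl group (-CH3), but no six-membered all-carbon aromatic ring is present. No other fragment satisfies the full query, so there is no match.

False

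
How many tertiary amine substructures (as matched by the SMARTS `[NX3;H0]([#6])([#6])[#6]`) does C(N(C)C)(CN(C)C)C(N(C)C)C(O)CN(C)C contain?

4

[NX3;H0]([#6])([#6])[#6] is the SMARTS for a tertiary amine: a trivalent nitrogen with no H, bonded to three carbons.
The molecule carries 4 separate instances of a dimethylamino group (-N(CH3)2) meeting every constraint; each maps to a distinct set of atoms, giving 4 matches.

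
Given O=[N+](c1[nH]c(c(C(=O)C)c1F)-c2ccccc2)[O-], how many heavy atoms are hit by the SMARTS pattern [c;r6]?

Check the 18 heavy atoms by environment: 1× n (aromatic, in 5-ring) → no; 4× c (aromatic, in 5-ring) → no; 6× c (aromatic, in 6-ring) → match; 1× F (acyclic) → no; 2× C (acyclic) → no; 2× O (acyclic) → no; 1× N (charge +1, acyclic) → no; 1× O (charge -1, acyclic) → no.
That gives 6 matching atoms.

6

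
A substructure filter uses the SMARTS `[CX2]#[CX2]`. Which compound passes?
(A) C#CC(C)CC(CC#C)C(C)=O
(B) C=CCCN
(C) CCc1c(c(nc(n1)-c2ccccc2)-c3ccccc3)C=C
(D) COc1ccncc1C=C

[CX2]#[CX2] describes a carbon-carbon triple bond (an alkyne).
(A) contains an ethynyl group (-C#CH), which satisfies every atom and bond constraint.
(B) has a vinyl group (-CH=CH2) but the C=C is a double bond; both carbons are CX3, not CX2.
(C) has a vinyl group (-CH=CH2) but the C=C is a double bond; both carbons are CX3, not CX2.
(D) has a vinyl group (-CH=CH2) but the C=C is a double bond; both carbons are CX3, not CX2.
So the answer is (A).

A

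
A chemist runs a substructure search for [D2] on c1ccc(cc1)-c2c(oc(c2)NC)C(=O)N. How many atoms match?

8

The query [D2] means: atom with exactly two heavy-atom neighbours.
Check the 16 heavy atoms by environment: 1× o (aromatic, D2) → match; 4× c (aromatic, D3) → no; 6× c (aromatic, D2) → match; 1× N (D2) → match; 1× C (D1) → no; 1× C (D3) → no; 1× O (D1) → no; 1× N (D1) → no.
Summing the matching environments: 1 + 6 + 1 = 8 matching atoms.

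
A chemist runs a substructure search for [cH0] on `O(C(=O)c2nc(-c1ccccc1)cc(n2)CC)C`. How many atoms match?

4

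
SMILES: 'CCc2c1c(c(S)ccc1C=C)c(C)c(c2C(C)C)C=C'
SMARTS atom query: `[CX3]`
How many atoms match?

The query [CX3] means: C with X3: aliphatic carbon with exactly 3 total connections.
Check the 21 heavy atoms by environment: 10× c (aromatic, X3) → no; 6× C (X4) → no; 4× C (X3) → match; 1× S (X2) → no.
That gives 4 matching atoms.

4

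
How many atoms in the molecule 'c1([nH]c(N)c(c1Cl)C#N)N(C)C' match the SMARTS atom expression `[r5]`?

Check the 12 heavy atoms by environment: 1× n (aromatic, in 5-ring) → match; 4× c (aromatic, in 5-ring) → match; 3× C (acyclic) → no; 3× N (acyclic) → no; 1× Cl (acyclic) → no.
Summing the matching environments: 1 + 4 = 5 matching atoms.

5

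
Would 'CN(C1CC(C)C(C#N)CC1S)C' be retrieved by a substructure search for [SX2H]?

Yes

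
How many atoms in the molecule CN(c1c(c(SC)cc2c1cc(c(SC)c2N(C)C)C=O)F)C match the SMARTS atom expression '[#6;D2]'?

3

The query [#6;D2] means: any carbon bonded to exactly two heavy atoms.
Check the 23 heavy atoms by environment: 8× c (aromatic, D3) → no; 2× c (aromatic, D2) → match; 1× C (D2) → match; 1× O (D1) → no; 1× F (D1) → no; 2× N (D3) → no; 6× C (D1) → no; 2× S (D2) → no.
Summing the matching environments: 2 + 1 = 3 matching atoms.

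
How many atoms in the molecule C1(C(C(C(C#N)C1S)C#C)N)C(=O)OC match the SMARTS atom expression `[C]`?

10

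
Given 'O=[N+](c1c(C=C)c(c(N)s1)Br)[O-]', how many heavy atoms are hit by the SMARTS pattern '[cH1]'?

0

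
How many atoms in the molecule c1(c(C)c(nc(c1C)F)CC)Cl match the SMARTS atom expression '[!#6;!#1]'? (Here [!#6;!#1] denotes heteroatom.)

3

The query [!#6;!#1] means: not carbon and not hydrogen — any heteroatom.
Check the 12 heavy atoms by environment: 1× n (aromatic) → match; 5× c (aromatic) → no; 1× F → match; 4× C → no; 1× Cl → match.
Summing the matching environments: 1 + 1 + 1 = 3 matching atoms.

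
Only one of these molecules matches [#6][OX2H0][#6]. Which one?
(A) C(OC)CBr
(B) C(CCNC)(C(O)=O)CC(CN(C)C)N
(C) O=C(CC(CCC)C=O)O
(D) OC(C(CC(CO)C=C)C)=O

A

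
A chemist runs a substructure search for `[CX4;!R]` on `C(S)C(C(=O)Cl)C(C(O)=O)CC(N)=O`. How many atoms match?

The query [CX4;!R] means: aliphatic carbon with four total connections, not in a ring.
Check the 14 heavy atoms by environment: 4× C (X4, acyclic) → match; 1× S (X2, acyclic) → no; 3× C (X3, acyclic) → no; 3× O (X1, acyclic) → no; 1× O (X2, acyclic) → no; 1× N (X3, acyclic) → no; 1× Cl (X1, acyclic) → no.
That gives 4 matching atoms.

4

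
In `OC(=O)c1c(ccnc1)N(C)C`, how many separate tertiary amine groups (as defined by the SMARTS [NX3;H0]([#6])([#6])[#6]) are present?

1

[NX3;H0]([#6])([#6])[#6] is the SMARTS for a tertiary amine: a trivalent nitrogen with no H, bonded to three carbons.
Exactly one fragment in the molecule meets all constraints, giving 1 match.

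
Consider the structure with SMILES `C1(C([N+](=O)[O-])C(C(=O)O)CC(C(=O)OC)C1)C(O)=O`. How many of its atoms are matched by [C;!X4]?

3

The query [C;!X4] means: aliphatic carbon that does not have four total connections.
Check the 19 heavy atoms by environment: 7× C (X4) → no; 3× C (X3) → match; 4× O (X1) → no; 3× O (X2) → no; 1× N (charge +1, X3) → no; 1× O (charge -1, X1) → no.
That gives 3 matching atoms.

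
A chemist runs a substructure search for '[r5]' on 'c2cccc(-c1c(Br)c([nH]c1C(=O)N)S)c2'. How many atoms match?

Check the 16 heavy atoms by environment: 1× n (aromatic, in 5-ring) → match; 4× c (aromatic, in 5-ring) → match; 6× c (aromatic, in 6-ring) → no; 1× Br (acyclic) → no; 1× S (acyclic) → no; 1× C (acyclic) → no; 1× O (acyclic) → no; 1× N (acyclic) → no.
Summing the matching environments: 1 + 4 = 5 matching atoms.

5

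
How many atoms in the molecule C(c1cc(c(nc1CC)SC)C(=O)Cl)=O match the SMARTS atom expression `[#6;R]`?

5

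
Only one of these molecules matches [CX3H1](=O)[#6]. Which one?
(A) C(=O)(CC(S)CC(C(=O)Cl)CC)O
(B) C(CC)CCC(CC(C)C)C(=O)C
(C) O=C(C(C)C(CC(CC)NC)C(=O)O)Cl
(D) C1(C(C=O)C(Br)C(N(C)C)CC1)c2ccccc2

[CX3H1](=O)[#6] describes an sp2 carbon with one H, double-bonded to O and single-bonded to carbon (an aldehyde).
(A) has a carboxylic acid group (-C(=O)OH) but the carbonyl carbon has H0 and is bonded to O, not H1.
(B) has an acetyl/ketone group (-C(=O)CH3) but the carbonyl carbon has H0 (two carbon neighbours), not H1.
(C) has a carboxylic acid group (-C(=O)OH) but the carbonyl carbon has H0 and is bonded to O, not H1.
(D) contains an aldehyde (-CHO), which satisfies every atom and bond constraint.
So the answer is (D).

D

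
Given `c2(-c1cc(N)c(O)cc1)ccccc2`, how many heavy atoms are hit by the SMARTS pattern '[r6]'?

12

The query [r6] means: r6 matches atoms in a six-membered ring.
Check the 14 heavy atoms by environment: 12× c (aromatic, in 6-ring) → match; 1× O (acyclic) → no; 1× N (acyclic) → no.
That gives 12 matching atoms.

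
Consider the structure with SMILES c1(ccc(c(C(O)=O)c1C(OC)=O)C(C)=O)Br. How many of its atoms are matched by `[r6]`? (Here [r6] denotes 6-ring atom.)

6

The query [r6] means: r6 matches atoms in a six-membered ring.
Check the 17 heavy atoms by environment: 6× c (aromatic, in 6-ring) → match; 1× Br (acyclic) → no; 5× C (acyclic) → no; 5× O (acyclic) → no.
That gives 6 matching atoms.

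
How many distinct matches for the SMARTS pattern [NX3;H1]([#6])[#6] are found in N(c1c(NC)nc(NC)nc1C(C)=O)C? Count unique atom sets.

[NX3;H1]([#6])[#6] is the SMARTS for a secondary amine: a trivalent nitrogen with one H, bonded to two carbons.
The molecule carries 3 separate instances of an N-methylamino group (-NHCH3) meeting every constraint; each maps to a distinct set of atoms, giving 3 matches.

3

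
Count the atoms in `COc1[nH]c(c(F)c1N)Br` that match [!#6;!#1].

5

The query [!#6;!#1] means: not carbon and not hydrogen — any heteroatom.
Check the 10 heavy atoms by environment: 1× n (aromatic) → match; 4× c (aromatic) → no; 1× N → match; 1× F → match; 1× O → match; 1× C → no; 1× Br → match.
Summing the matching environments: 1 + 1 + 1 + 1 + 1 = 5 matching atoms.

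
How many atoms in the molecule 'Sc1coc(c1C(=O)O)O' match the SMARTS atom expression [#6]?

5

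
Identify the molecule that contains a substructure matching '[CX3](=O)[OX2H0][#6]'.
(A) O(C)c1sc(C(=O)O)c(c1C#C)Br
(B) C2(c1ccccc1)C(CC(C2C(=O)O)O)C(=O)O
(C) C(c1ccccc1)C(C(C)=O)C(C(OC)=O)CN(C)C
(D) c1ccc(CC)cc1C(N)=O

[CX3](=O)[OX2H0][#6] describes a carbonyl carbon bonded to an oxygen that is itself bonded to carbon (no H on that O) (an ester).
(A) has a methoxy ether (-OCH3) but the ether oxygen is not adjacent to a C=O carbon.
(B) has a carboxylic acid group (-C(=O)OH) but the singly-bonded O carries H (OX2H1, not H0).
(C) contains a methyl-ester group (-C(=O)OCH3), which satisfies every atom and bond constraint.
(D) has a primary amide (-C(=O)NH2) but the carbonyl is bonded to N, not to an O-C linkage.
So the answer is (C).

C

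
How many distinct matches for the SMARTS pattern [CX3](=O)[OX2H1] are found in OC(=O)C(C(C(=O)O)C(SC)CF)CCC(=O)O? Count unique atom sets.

3

[CX3](=O)[OX2H1] is the SMARTS for a carboxylic acid: an sp2 carbon double-bonded to O and single-bonded to an -OH oxygen.
The molecule carries 3 separate instances of a carboxylic acid group (-C(=O)OH) meeting every constraint; each maps to a distinct set of atoms, giving 3 matches.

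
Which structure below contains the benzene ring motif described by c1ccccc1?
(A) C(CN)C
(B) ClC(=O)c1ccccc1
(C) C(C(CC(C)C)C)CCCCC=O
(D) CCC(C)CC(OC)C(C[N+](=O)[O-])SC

B

c1ccccc1 describes six aromatic carbons in a ring (a benzene ring).
(A) has a methyl group (-CH3) but no six-membered all-carbon aromatic ring is present.
(B) contains the required atom environment, so the pattern matches.
(C) has a methyl group (-CH3) but no six-membered all-carbon aromatic ring is present.
(D) has a methyl group (-CH3) but no six-membered all-carbon aromatic ring is present.
So the answer is (B).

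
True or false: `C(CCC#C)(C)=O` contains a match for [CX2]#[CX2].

The pattern [CX2]#[CX2] describes a carbon-carbon triple bond — an alkyne.
The molecule carries an ethynyl group (-C#CH), whose atoms satisfy every constraint of the query, so the pattern matches.

True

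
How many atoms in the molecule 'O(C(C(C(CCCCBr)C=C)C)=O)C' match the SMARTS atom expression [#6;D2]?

5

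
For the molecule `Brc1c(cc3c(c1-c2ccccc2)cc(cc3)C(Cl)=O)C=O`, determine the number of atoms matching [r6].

16

The query [r6] means: r6 matches atoms in a six-membered ring.
Check the 22 heavy atoms by environment: 16× c (aromatic, in 6-ring) → match; 2× C (acyclic) → no; 2× O (acyclic) → no; 1× Cl (acyclic) → no; 1× Br (acyclic) → no.
That gives 16 matching atoms.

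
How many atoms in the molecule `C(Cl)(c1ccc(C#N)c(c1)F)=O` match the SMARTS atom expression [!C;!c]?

4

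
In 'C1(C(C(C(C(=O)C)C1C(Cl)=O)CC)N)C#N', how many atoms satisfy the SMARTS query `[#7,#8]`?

The query [#7,#8] means: nitrogen or oxygen (comma = OR).
Check the 16 heavy atoms by environment: 11× C → no; 2× O → match; 2× N → match; 1× Cl → no.
Summing the matching environments: 2 + 2 = 4 matching atoms.

4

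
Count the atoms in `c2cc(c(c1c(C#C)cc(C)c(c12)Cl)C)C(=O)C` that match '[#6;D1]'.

The query [#6;D1] means: carbon bonded to exactly one heavy atom.
Check the 18 heavy atoms by environment: 7× c (aromatic, D3) → no; 3× c (aromatic, D2) → no; 1× C (D2) → no; 4× C (D1) → match; 1× C (D3) → no; 1× O (D1) → no; 1× Cl (D1) → no.
That gives 4 matching atoms.

4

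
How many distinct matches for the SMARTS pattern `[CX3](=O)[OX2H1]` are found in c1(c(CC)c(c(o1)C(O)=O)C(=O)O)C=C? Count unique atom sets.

[CX3](=O)[OX2H1] is the SMARTS for a carboxylic acid: an sp2 carbon double-bonded to O and single-bonded to an -OH oxygen.
The molecule carries 2 separate instances of a carboxylic acid group (-C(=O)OH) meeting every constraint; each maps to a distinct set of atoms, giving 2 matches.

2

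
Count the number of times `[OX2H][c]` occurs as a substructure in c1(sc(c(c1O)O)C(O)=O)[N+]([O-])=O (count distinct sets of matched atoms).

2

[OX2H][c] is the SMARTS for a phenol: a hydroxyl oxygen attached to an aromatic carbon.
The molecule carries 2 separate instances of a hydroxyl group (-OH) meeting every constraint; each maps to a distinct set of atoms, giving 2 matches.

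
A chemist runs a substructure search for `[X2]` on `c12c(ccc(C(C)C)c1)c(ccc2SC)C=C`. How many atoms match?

1

Check the 17 heavy atoms by environment: 10× c (aromatic, X3) → no; 1× S (X2) → match; 4× C (X4) → no; 2× C (X3) → no.
That gives 1 matching atom.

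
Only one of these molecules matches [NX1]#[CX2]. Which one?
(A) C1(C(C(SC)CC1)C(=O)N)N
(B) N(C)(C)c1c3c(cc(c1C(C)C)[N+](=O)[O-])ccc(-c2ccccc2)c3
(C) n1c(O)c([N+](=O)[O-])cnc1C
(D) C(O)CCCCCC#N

[NX1]#[CX2] describes a nitrogen triple-bonded to a two-connected carbon (a nitrile).
(A) has a primary amide (-C(=O)NH2) but the nitrogen is NX3, not NX1.
(B) has a nitro group (-[N+](=O)[O-]) but there is no C#N triple bond.
(C) has a nitro group (-[N+](=O)[O-]) but there is no C#N triple bond.
(D) contains a nitrile (-C#N), which satisfies every atom and bond constraint.
So the answer is (D).

D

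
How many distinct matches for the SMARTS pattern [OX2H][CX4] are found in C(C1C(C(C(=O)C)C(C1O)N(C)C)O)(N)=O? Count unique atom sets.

2

[OX2H][CX4] is the SMARTS for an aliphatic alcohol: a hydroxyl oxygen bound to an sp3 (X4) carbon.
The molecule carries 2 separate instances of a hydroxyl group (-OH) meeting every constraint; each maps to a distinct set of atoms, giving 2 matches.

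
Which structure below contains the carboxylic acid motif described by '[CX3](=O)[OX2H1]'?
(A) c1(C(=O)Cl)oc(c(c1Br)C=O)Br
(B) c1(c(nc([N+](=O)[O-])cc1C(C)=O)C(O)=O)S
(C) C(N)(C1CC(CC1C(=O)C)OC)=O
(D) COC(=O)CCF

B

[CX3](=O)[OX2H1] describes an sp2 carbon double-bonded to O and single-bonded to an -OH oxygen (a carboxylic acid).
(A) has an acyl chloride (-C(=O)Cl) but the carbonyl is bonded to Cl, not to an -OH oxygen.
(B) contains a carboxylic acid group (-C(=O)OH), which satisfies every atom and bond constraint.
(C) has a primary amide (-C(=O)NH2) but the carbonyl is bonded to N, not to an -OH oxygen.
(D) has a methyl-ester group (-C(=O)OCH3) but the singly-bonded O has no H (OX2H0, not OX2H1).
So the answer is (B).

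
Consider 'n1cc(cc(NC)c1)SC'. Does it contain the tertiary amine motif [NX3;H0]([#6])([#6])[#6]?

The pattern [NX3;H0]([#6])([#6])[#6] describes a trivalent nitrogen with no H, bonded to three carbons — a tertiary amine.
The closest candidate here is an N-methylamino group (-NHCH3), but the nitrogen still has one H (H1), not H0. No other fragment satisfies the full query, so there is no match.

No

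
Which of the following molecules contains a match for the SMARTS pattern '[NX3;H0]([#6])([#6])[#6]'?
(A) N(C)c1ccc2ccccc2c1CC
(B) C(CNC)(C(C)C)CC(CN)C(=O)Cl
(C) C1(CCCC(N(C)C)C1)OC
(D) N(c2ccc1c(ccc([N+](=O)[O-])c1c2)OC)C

[NX3;H0]([#6])([#6])[#6] describes a trivalent nitrogen with no H, bonded to three carbons (a tertiary amine).
(A) has an N-methylamino group (-NHCH3) but the nitrogen still has one H (H1), not H0.
(B) has an N-methylamino group (-NHCH3) but the nitrogen still has one H (H1), not H0.
(C) contains a dimethylamino group (-N(CH3)2), which satisfies every atom and bond constraint.
(D) has an N-methylamino group (-NHCH3) but the nitrogen still has one H (H1), not H0.
So the answer is (C).

C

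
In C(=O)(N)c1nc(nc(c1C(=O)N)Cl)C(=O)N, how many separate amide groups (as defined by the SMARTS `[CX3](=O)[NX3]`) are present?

[CX3](=O)[NX3] is the SMARTS for an amide: a carbonyl carbon bonded to a trivalent nitrogen.
The molecule carries 3 separate instances of a primary amide (-C(=O)NH2) meeting every constraint; each maps to a distinct set of atoms, giving 3 matches.

3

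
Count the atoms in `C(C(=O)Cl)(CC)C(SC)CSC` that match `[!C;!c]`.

Check the 12 heavy atoms by environment: 8× C → no; 2× S → match; 1× O → match; 1× Cl → match.
Summing the matching environments: 2 + 1 + 1 = 4 matching atoms.

4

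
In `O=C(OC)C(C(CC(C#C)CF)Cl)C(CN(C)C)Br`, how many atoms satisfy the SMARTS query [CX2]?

2

Check the 19 heavy atoms by environment: 10× C (X4) → no; 1× Cl (X1) → no; 1× N (X3) → no; 1× Br (X1) → no; 1× F (X1) → no; 1× C (X3) → no; 1× O (X1) → no; 1× O (X2) → no; 2× C (X2) → match.
That gives 2 matching atoms.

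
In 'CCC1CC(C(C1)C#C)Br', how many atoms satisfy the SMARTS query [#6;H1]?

The query [#6;H1] means: any carbon bearing exactly one hydrogen.
Check the 10 heavy atoms by environment: 3× C (H2) → no; 4× C (H1) → match; 1× C (H3) → no; 1× C (H0) → no; 1× Br (H0) → no.
That gives 4 matching atoms.

4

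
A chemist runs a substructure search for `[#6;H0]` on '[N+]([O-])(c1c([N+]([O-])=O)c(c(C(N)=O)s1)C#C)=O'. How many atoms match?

The query [#6;H0] means: any carbon with no attached hydrogen.
Check the 16 heavy atoms by environment: 1× s (aromatic, H0) → no; 4× c (aromatic, H0) → match; 2× N (charge +1, H0) → no; 2× O (charge -1, H0) → no; 3× O (H0) → no; 2× C (H0) → match; 1× N (H2) → no; 1× C (H1) → no.
Summing the matching environments: 4 + 2 = 6 matching atoms.

6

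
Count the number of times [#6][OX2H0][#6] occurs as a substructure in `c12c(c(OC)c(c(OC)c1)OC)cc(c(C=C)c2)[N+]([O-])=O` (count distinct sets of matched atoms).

3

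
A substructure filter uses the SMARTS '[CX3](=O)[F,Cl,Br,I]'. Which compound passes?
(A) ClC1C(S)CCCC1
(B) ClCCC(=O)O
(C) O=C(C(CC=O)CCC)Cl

[CX3](=O)[F,Cl,Br,I] describes a carbonyl carbon bonded to a halogen (an acyl halide).
(A) has a chloro substituent but the Cl is not on a carbonyl carbon.
(B) has a carboxylic acid group (-C(=O)OH) but the carbonyl is bonded to -OH, not to a halogen.
(C) contains an acyl chloride (-C(=O)Cl), which satisfies every atom and bond constraint.
So the answer is (C).

C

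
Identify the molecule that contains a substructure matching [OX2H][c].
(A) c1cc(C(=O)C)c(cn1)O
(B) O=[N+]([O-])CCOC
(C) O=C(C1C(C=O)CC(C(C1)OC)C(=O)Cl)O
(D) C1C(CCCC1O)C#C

[OX2H][c] describes a hydroxyl oxygen attached to an aromatic carbon (a phenol).
(A) contains a hydroxyl group (-OH), which satisfies every atom and bond constraint.
(B) has a methoxy ether (-OCH3) but the oxygen has H0, not H1.
(C) has a methoxy ether (-OCH3) but the oxygen has H0, not H1.
(D) has a hydroxyl group (-OH) but the -OH is on an aliphatic carbon, not an aromatic c.
So the answer is (A).

A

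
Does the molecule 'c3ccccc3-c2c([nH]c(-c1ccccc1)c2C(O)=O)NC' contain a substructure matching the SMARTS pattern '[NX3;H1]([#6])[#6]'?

Yes

The pattern [NX3;H1]([#6])[#6] describes a trivalent nitrogen with one H, bonded to two carbons — a secondary amine.
The molecule carries an N-methylamino group (-NHCH3), whose atoms satisfy every constraint of the query, so the pattern matches.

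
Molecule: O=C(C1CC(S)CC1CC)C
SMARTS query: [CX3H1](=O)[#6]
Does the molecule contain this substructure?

No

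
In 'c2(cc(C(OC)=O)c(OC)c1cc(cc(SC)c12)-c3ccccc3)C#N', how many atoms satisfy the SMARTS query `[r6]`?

The query [r6] means: r6 matches atoms in a six-membered ring.
Check the 26 heavy atoms by environment: 16× c (aromatic, in 6-ring) → match; 1× S (acyclic) → no; 5× C (acyclic) → no; 3× O (acyclic) → no; 1× N (acyclic) → no.
That gives 16 matching atoms.

16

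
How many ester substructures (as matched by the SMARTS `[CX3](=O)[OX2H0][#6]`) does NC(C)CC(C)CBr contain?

0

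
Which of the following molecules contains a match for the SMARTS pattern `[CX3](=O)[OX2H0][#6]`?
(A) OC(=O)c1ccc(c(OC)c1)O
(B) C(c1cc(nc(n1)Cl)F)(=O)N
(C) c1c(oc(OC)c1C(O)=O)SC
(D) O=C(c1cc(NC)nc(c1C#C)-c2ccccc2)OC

D

[CX3](=O)[OX2H0][#6] describes a carbonyl carbon bonded to an oxygen that is itself bonded to carbon (no H on that O) (an ester).
(A) has a methoxy ether (-OCH3) but the ether oxygen is not adjacent to a C=O carbon.
(B) has a primary amide (-C(=O)NH2) but the carbonyl is bonded to N, not to an O-C linkage.
(C) has a methoxy ether (-OCH3) but the ether oxygen is not adjacent to a C=O carbon.
(D) contains a methyl-ester group (-C(=O)OCH3), which satisfies every atom and bond constraint.
So the answer is (D).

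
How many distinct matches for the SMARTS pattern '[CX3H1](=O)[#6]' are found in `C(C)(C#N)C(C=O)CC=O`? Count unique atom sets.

[CX3H1](=O)[#6] is the SMARTS for an aldehyde: an sp2 carbon with one H, double-bonded to O and single-bonded to carbon.
The molecule carries 2 separate instances of an aldehyde (-CHO) meeting every constraint; each maps to a distinct set of atoms, giving 2 matches.

2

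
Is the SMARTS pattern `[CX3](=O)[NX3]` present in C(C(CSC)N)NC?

No

The pattern [CX3](=O)[NX3] describes a carbonyl carbon bonded to a trivalent nitrogen — an amide.
The closest candidate here is a primary amino group (-NH2), but the -NH2 is not attached to a carbonyl carbon. No other fragment satisfies the full query, so there is no match.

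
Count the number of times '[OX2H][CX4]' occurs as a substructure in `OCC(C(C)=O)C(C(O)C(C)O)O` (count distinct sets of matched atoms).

[OX2H][CX4] is the SMARTS for an aliphatic alcohol: a hydroxyl oxygen bound to an sp3 (X4) carbon.
The molecule carries 4 separate instances of a hydroxyl group (-OH) meeting every constraint; each maps to a distinct set of atoms, giving 4 matches.

4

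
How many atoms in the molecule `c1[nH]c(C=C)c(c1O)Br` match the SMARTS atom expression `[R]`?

5

The query [R] means: R matches any atom that is part of a ring.
Check the 9 heavy atoms by environment: 1× n (aromatic, in 5-ring) → match; 4× c (aromatic, in 5-ring) → match; 1× O (acyclic) → no; 1× Br (acyclic) → no; 2× C (acyclic) → no.
Summing the matching environments: 1 + 4 = 5 matching atoms.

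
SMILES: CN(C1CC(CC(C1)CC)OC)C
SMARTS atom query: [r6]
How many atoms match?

The query [r6] means: r6 matches atoms in a six-membered ring.
Check the 13 heavy atoms by environment: 6× C (in 6-ring) → match; 1× O (acyclic) → no; 5× C (acyclic) → no; 1× N (acyclic) → no.
That gives 6 matching atoms.

6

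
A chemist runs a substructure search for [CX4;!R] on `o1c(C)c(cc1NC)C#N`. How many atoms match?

2

The query [CX4;!R] means: aliphatic carbon with four total connections, not in a ring.
Check the 10 heavy atoms by environment: 1× o (aromatic, X2, in 5-ring) → no; 4× c (aromatic, X3, in 5-ring) → no; 1× C (X2, acyclic) → no; 1× N (X1, acyclic) → no; 2× C (X4, acyclic) → match; 1× N (X3, acyclic) → no.
That gives 2 matching atoms.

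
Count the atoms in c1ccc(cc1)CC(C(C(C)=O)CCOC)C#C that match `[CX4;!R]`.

The query [CX4;!R] means: aliphatic carbon with four total connections, not in a ring.
Check the 18 heavy atoms by environment: 7× C (X4, acyclic) → match; 2× C (X2, acyclic) → no; 1× C (X3, acyclic) → no; 1× O (X1, acyclic) → no; 1× O (X2, acyclic) → no; 6× c (aromatic, X3, in 6-ring) → no.
That gives 7 matching atoms.

7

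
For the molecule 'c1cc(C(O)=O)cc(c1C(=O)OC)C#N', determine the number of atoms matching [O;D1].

The query [O;D1] means: aliphatic oxygen bonded to exactly one heavy atom.
Check the 15 heavy atoms by environment: 3× c (aromatic, D2) → no; 3× c (aromatic, D3) → no; 2× C (D3) → no; 3× O (D1) → match; 1× O (D2) → no; 1× C (D1) → no; 1× C (D2) → no; 1× N (D1) → no.
That gives 3 matching atoms.

3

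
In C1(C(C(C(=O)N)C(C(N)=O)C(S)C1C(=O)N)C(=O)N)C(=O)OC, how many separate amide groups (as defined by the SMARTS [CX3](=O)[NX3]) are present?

4

[CX3](=O)[NX3] is the SMARTS for an amide: a carbonyl carbon bonded to a trivalent nitrogen.
The molecule carries 4 separate instances of a primary amide (-C(=O)NH2) meeting every constraint; each maps to a distinct set of atoms, giving 4 matches.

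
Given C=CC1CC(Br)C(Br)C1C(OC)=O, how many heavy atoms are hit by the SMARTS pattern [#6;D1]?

2

Check the 13 heavy atoms by environment: 5× C (D3) → no; 2× C (D2) → no; 2× Br (D1) → no; 1× O (D1) → no; 1× O (D2) → no; 2× C (D1) → match.
That gives 2 matching atoms.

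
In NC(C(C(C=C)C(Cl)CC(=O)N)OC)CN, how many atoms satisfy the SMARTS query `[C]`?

10

The query [C] means: uppercase C matches aliphatic (non-aromatic) carbon only.
Check the 16 heavy atoms by environment: 10× C → match; 1× Cl → no; 2× O → no; 3× N → no.
That gives 10 matching atoms.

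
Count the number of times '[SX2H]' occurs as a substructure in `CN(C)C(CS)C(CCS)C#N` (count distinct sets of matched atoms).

[SX2H] is the SMARTS for a thiol: an aliphatic sulfur with two connections, one being H.
The molecule carries 2 separate instances of a thiol (-SH) meeting every constraint; each maps to a distinct set of atoms, giving 2 matches.

2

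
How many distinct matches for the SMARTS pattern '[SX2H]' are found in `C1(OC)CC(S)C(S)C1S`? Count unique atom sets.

3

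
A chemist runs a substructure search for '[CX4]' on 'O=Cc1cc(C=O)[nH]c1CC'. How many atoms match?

The query [CX4] means: C with X4: aliphatic carbon with exactly 4 total connections (bonds + H).
Check the 11 heavy atoms by environment: 1× n (aromatic, X3) → no; 4× c (aromatic, X3) → no; 2× C (X3) → no; 2× O (X1) → no; 2× C (X4) → match.
That gives 2 matching atoms.

2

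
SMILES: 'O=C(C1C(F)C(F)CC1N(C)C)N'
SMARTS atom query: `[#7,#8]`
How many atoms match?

3

The query [#7,#8] means: nitrogen or oxygen (comma = OR).
Check the 13 heavy atoms by environment: 8× C → no; 2× F → no; 1× O → match; 2× N → match.
Summing the matching environments: 1 + 2 = 3 matching atoms.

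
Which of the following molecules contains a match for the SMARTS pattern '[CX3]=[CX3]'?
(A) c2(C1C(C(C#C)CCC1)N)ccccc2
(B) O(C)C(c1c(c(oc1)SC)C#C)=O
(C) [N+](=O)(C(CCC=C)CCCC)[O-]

C

[CX3]=[CX3] describes a non-aromatic C=C double bond between two sp2 carbons (an alkene).
(A) has an ethynyl group (-C#CH) but the C-C bond is a triple bond, not a double bond.
(B) has an ethynyl group (-C#CH) but the C-C bond is a triple bond, not a double bond.
(C) contains a vinyl group (-CH=CH2), which satisfies every atom and bond constraint.
So the answer is (C).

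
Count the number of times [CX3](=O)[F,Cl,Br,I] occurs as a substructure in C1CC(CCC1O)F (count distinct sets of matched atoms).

[CX3](=O)[F,Cl,Br,I] is the SMARTS for an acyl halide: a carbonyl carbon bonded to a halogen.
No fragment in the molecule satisfies every constraint, giving 0 matches.

0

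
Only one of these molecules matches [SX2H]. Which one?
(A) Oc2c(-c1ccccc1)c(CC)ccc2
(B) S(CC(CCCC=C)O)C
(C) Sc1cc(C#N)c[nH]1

C

[SX2H] describes an aliphatic sulfur with two connections, one being H (a thiol).
(A) has a hydroxyl group (-OH) but it is an -OH, not an -SH.
(B) has a methylthio ether (-SCH3) but the sulfur has H0 (bonded to two carbons), not H1.
(C) contains a thiol (-SH), which satisfies every atom and bond constraint.
So the answer is (C).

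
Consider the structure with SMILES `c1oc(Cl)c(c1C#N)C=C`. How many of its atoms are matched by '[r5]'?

5

The query [r5] means: r5 matches atoms in a five-membered ring.
Check the 10 heavy atoms by environment: 1× o (aromatic, in 5-ring) → match; 4× c (aromatic, in 5-ring) → match; 1× Cl (acyclic) → no; 3× C (acyclic) → no; 1× N (acyclic) → no.
Summing the matching environments: 1 + 4 = 5 matching atoms.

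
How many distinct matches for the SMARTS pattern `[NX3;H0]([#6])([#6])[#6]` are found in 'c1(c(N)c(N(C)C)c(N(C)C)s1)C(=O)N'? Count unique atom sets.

[NX3;H0]([#6])([#6])[#6] is the SMARTS for a tertiary amine: a trivalent nitrogen with no H, bonded to three carbons.
The molecule carries 2 separate instances of a dimethylamino group (-N(CH3)2) meeting every constraint; each maps to a distinct set of atoms, giving 2 matches.

2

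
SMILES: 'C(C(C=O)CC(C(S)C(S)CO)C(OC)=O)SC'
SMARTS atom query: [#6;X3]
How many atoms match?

2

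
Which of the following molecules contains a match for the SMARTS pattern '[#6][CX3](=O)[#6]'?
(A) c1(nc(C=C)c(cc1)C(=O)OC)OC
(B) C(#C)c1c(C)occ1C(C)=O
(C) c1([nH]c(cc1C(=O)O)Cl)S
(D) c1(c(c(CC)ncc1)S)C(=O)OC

B

[#6][CX3](=O)[#6] describes a carbonyl carbon (no H) flanked by two carbons (a ketone).
(A) has a methyl-ester group (-C(=O)OCH3) but one neighbour of the carbonyl carbon is O, not C.
(B) contains an acetyl/ketone group (-C(=O)CH3), which satisfies every atom and bond constraint.
(C) has a carboxylic acid group (-C(=O)OH) but one neighbour of the carbonyl carbon is O, not C.
(D) has a methyl-ester group (-C(=O)OCH3) but one neighbour of the carbonyl carbon is O, not C.
So the answer is (B).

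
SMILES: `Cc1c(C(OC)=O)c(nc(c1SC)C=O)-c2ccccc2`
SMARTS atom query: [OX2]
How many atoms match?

1

The query [OX2] means: aliphatic oxygen with two total connections — ether, hydroxyl, or ester single-bond O.
Check the 21 heavy atoms by environment: 1× n (aromatic, X2) → no; 11× c (aromatic, X3) → no; 2× C (X3) → no; 2× O (X1) → no; 1× O (X2) → match; 3× C (X4) → no; 1× S (X2) → no.
That gives 1 matching atom.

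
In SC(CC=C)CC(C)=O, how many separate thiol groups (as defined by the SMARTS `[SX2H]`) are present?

[SX2H] is the SMARTS for a thiol: an aliphatic sulfur with two connections, one being H.
Exactly one fragment in the molecule meets all constraints, giving 1 match.

1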